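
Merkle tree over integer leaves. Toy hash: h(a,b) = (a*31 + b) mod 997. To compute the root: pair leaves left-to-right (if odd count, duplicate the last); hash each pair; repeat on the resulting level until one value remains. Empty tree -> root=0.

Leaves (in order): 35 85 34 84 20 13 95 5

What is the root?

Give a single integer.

Answer: 776

Derivation:
L0: [35, 85, 34, 84, 20, 13, 95, 5]
L1: h(35,85)=(35*31+85)%997=173 h(34,84)=(34*31+84)%997=141 h(20,13)=(20*31+13)%997=633 h(95,5)=(95*31+5)%997=956 -> [173, 141, 633, 956]
L2: h(173,141)=(173*31+141)%997=519 h(633,956)=(633*31+956)%997=639 -> [519, 639]
L3: h(519,639)=(519*31+639)%997=776 -> [776]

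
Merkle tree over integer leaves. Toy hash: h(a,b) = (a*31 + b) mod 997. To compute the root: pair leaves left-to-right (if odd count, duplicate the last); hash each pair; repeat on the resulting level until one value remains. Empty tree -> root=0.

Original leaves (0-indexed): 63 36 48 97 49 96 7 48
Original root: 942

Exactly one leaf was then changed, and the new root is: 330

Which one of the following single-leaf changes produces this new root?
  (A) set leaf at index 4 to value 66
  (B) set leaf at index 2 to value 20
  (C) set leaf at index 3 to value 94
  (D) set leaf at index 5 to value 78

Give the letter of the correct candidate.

Answer: A

Derivation:
Original leaves: [63, 36, 48, 97, 49, 96, 7, 48]
Target new root: 330
Try each candidate change and compute the resulting root:
Candidate A: set leaf[4] = 66 -> leaves = [63, 36, 48, 97, 66, 96, 7, 48]
  L0: [63, 36, 48, 97, 66, 96, 7, 48]
  L1: h(63,36)=(63*31+36)%997=992 h(48,97)=(48*31+97)%997=588 h(66,96)=(66*31+96)%997=148 h(7,48)=(7*31+48)%997=265 -> [992, 588, 148, 265]
  L2: h(992,588)=(992*31+588)%997=433 h(148,265)=(148*31+265)%997=865 -> [433, 865]
  L3: h(433,865)=(433*31+865)%997=330 -> [330]
  root = 330 == target 330  ** MATCH **
Candidate B: set leaf[2] = 20 -> leaves = [63, 36, 20, 97, 49, 96, 7, 48]
  L0: [63, 36, 20, 97, 49, 96, 7, 48]
  L1: h(63,36)=(63*31+36)%997=992 h(20,97)=(20*31+97)%997=717 h(49,96)=(49*31+96)%997=618 h(7,48)=(7*31+48)%997=265 -> [992, 717, 618, 265]
  L2: h(992,717)=(992*31+717)%997=562 h(618,265)=(618*31+265)%997=480 -> [562, 480]
  L3: h(562,480)=(562*31+480)%997=953 -> [953]
  root = 953 != target 330
Candidate C: set leaf[3] = 94 -> leaves = [63, 36, 48, 94, 49, 96, 7, 48]
  L0: [63, 36, 48, 94, 49, 96, 7, 48]
  L1: h(63,36)=(63*31+36)%997=992 h(48,94)=(48*31+94)%997=585 h(49,96)=(49*31+96)%997=618 h(7,48)=(7*31+48)%997=265 -> [992, 585, 618, 265]
  L2: h(992,585)=(992*31+585)%997=430 h(618,265)=(618*31+265)%997=480 -> [430, 480]
  L3: h(430,480)=(430*31+480)%997=849 -> [849]
  root = 849 != target 330
Candidate D: set leaf[5] = 78 -> leaves = [63, 36, 48, 97, 49, 78, 7, 48]
  L0: [63, 36, 48, 97, 49, 78, 7, 48]
  L1: h(63,36)=(63*31+36)%997=992 h(48,97)=(48*31+97)%997=588 h(49,78)=(49*31+78)%997=600 h(7,48)=(7*31+48)%997=265 -> [992, 588, 600, 265]
  L2: h(992,588)=(992*31+588)%997=433 h(600,265)=(600*31+265)%997=919 -> [433, 919]
  L3: h(433,919)=(433*31+919)%997=384 -> [384]
  root = 384 != target 330
Candidate A produces the target root.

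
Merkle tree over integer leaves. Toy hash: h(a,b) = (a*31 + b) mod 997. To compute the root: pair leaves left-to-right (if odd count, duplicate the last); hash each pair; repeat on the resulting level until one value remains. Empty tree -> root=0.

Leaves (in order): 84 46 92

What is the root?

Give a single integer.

L0: [84, 46, 92]
L1: h(84,46)=(84*31+46)%997=656 h(92,92)=(92*31+92)%997=950 -> [656, 950]
L2: h(656,950)=(656*31+950)%997=349 -> [349]

Answer: 349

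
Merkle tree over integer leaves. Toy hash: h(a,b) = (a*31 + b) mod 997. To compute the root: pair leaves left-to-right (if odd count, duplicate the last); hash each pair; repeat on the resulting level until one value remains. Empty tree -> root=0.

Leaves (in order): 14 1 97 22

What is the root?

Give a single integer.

Answer: 562

Derivation:
L0: [14, 1, 97, 22]
L1: h(14,1)=(14*31+1)%997=435 h(97,22)=(97*31+22)%997=38 -> [435, 38]
L2: h(435,38)=(435*31+38)%997=562 -> [562]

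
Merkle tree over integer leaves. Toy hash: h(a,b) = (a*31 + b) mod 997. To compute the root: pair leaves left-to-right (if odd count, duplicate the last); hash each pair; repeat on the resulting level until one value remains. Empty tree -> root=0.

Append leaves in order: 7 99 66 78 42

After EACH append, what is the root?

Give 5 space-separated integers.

After append 7 (leaves=[7]):
  L0: [7]
  root=7
After append 99 (leaves=[7, 99]):
  L0: [7, 99]
  L1: h(7,99)=(7*31+99)%997=316 -> [316]
  root=316
After append 66 (leaves=[7, 99, 66]):
  L0: [7, 99, 66]
  L1: h(7,99)=(7*31+99)%997=316 h(66,66)=(66*31+66)%997=118 -> [316, 118]
  L2: h(316,118)=(316*31+118)%997=941 -> [941]
  root=941
After append 78 (leaves=[7, 99, 66, 78]):
  L0: [7, 99, 66, 78]
  L1: h(7,99)=(7*31+99)%997=316 h(66,78)=(66*31+78)%997=130 -> [316, 130]
  L2: h(316,130)=(316*31+130)%997=953 -> [953]
  root=953
After append 42 (leaves=[7, 99, 66, 78, 42]):
  L0: [7, 99, 66, 78, 42]
  L1: h(7,99)=(7*31+99)%997=316 h(66,78)=(66*31+78)%997=130 h(42,42)=(42*31+42)%997=347 -> [316, 130, 347]
  L2: h(316,130)=(316*31+130)%997=953 h(347,347)=(347*31+347)%997=137 -> [953, 137]
  L3: h(953,137)=(953*31+137)%997=767 -> [767]
  root=767

Answer: 7 316 941 953 767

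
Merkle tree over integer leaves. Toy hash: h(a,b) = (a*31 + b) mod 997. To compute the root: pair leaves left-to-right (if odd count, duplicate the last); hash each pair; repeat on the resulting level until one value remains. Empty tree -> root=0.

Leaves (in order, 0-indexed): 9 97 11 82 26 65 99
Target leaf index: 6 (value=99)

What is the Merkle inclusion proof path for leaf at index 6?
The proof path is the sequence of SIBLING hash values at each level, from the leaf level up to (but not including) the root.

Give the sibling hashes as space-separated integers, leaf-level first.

L0 (leaves): [9, 97, 11, 82, 26, 65, 99], target index=6
L1: h(9,97)=(9*31+97)%997=376 [pair 0] h(11,82)=(11*31+82)%997=423 [pair 1] h(26,65)=(26*31+65)%997=871 [pair 2] h(99,99)=(99*31+99)%997=177 [pair 3] -> [376, 423, 871, 177]
  Sibling for proof at L0: 99
L2: h(376,423)=(376*31+423)%997=115 [pair 0] h(871,177)=(871*31+177)%997=259 [pair 1] -> [115, 259]
  Sibling for proof at L1: 871
L3: h(115,259)=(115*31+259)%997=833 [pair 0] -> [833]
  Sibling for proof at L2: 115
Root: 833
Proof path (sibling hashes from leaf to root): [99, 871, 115]

Answer: 99 871 115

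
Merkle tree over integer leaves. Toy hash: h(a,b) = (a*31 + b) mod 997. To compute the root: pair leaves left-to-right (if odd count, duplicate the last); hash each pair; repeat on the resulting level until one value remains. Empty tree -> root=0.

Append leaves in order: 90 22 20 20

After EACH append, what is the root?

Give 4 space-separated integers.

After append 90 (leaves=[90]):
  L0: [90]
  root=90
After append 22 (leaves=[90, 22]):
  L0: [90, 22]
  L1: h(90,22)=(90*31+22)%997=818 -> [818]
  root=818
After append 20 (leaves=[90, 22, 20]):
  L0: [90, 22, 20]
  L1: h(90,22)=(90*31+22)%997=818 h(20,20)=(20*31+20)%997=640 -> [818, 640]
  L2: h(818,640)=(818*31+640)%997=76 -> [76]
  root=76
After append 20 (leaves=[90, 22, 20, 20]):
  L0: [90, 22, 20, 20]
  L1: h(90,22)=(90*31+22)%997=818 h(20,20)=(20*31+20)%997=640 -> [818, 640]
  L2: h(818,640)=(818*31+640)%997=76 -> [76]
  root=76

Answer: 90 818 76 76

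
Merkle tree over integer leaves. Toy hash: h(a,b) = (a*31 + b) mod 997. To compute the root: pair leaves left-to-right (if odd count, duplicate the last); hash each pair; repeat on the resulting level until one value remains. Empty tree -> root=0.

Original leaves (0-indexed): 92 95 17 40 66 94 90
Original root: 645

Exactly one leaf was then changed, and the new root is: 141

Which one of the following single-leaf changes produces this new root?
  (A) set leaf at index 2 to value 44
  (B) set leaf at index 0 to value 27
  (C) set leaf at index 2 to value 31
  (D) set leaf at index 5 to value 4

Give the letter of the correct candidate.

Answer: C

Derivation:
Original leaves: [92, 95, 17, 40, 66, 94, 90]
Target new root: 141
Try each candidate change and compute the resulting root:
Candidate A: set leaf[2] = 44 -> leaves = [92, 95, 44, 40, 66, 94, 90]
  L0: [92, 95, 44, 40, 66, 94, 90]
  L1: h(92,95)=(92*31+95)%997=953 h(44,40)=(44*31+40)%997=407 h(66,94)=(66*31+94)%997=146 h(90,90)=(90*31+90)%997=886 -> [953, 407, 146, 886]
  L2: h(953,407)=(953*31+407)%997=40 h(146,886)=(146*31+886)%997=427 -> [40, 427]
  L3: h(40,427)=(40*31+427)%997=670 -> [670]
  root = 670 != target 141
Candidate B: set leaf[0] = 27 -> leaves = [27, 95, 17, 40, 66, 94, 90]
  L0: [27, 95, 17, 40, 66, 94, 90]
  L1: h(27,95)=(27*31+95)%997=932 h(17,40)=(17*31+40)%997=567 h(66,94)=(66*31+94)%997=146 h(90,90)=(90*31+90)%997=886 -> [932, 567, 146, 886]
  L2: h(932,567)=(932*31+567)%997=546 h(146,886)=(146*31+886)%997=427 -> [546, 427]
  L3: h(546,427)=(546*31+427)%997=404 -> [404]
  root = 404 != target 141
Candidate C: set leaf[2] = 31 -> leaves = [92, 95, 31, 40, 66, 94, 90]
  L0: [92, 95, 31, 40, 66, 94, 90]
  L1: h(92,95)=(92*31+95)%997=953 h(31,40)=(31*31+40)%997=4 h(66,94)=(66*31+94)%997=146 h(90,90)=(90*31+90)%997=886 -> [953, 4, 146, 886]
  L2: h(953,4)=(953*31+4)%997=634 h(146,886)=(146*31+886)%997=427 -> [634, 427]
  L3: h(634,427)=(634*31+427)%997=141 -> [141]
  root = 141 == target 141  ** MATCH **
Candidate D: set leaf[5] = 4 -> leaves = [92, 95, 17, 40, 66, 4, 90]
  L0: [92, 95, 17, 40, 66, 4, 90]
  L1: h(92,95)=(92*31+95)%997=953 h(17,40)=(17*31+40)%997=567 h(66,4)=(66*31+4)%997=56 h(90,90)=(90*31+90)%997=886 -> [953, 567, 56, 886]
  L2: h(953,567)=(953*31+567)%997=200 h(56,886)=(56*31+886)%997=628 -> [200, 628]
  L3: h(200,628)=(200*31+628)%997=846 -> [846]
  root = 846 != target 141
Candidate C produces the target root.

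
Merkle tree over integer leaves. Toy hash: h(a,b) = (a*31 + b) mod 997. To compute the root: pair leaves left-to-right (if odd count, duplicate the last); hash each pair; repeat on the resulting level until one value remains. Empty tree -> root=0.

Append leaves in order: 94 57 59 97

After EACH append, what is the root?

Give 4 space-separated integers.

Answer: 94 977 271 309

Derivation:
After append 94 (leaves=[94]):
  L0: [94]
  root=94
After append 57 (leaves=[94, 57]):
  L0: [94, 57]
  L1: h(94,57)=(94*31+57)%997=977 -> [977]
  root=977
After append 59 (leaves=[94, 57, 59]):
  L0: [94, 57, 59]
  L1: h(94,57)=(94*31+57)%997=977 h(59,59)=(59*31+59)%997=891 -> [977, 891]
  L2: h(977,891)=(977*31+891)%997=271 -> [271]
  root=271
After append 97 (leaves=[94, 57, 59, 97]):
  L0: [94, 57, 59, 97]
  L1: h(94,57)=(94*31+57)%997=977 h(59,97)=(59*31+97)%997=929 -> [977, 929]
  L2: h(977,929)=(977*31+929)%997=309 -> [309]
  root=309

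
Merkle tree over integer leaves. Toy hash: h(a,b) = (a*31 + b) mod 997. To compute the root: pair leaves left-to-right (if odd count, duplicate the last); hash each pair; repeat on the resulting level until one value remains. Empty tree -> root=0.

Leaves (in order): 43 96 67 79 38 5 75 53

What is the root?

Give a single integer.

L0: [43, 96, 67, 79, 38, 5, 75, 53]
L1: h(43,96)=(43*31+96)%997=432 h(67,79)=(67*31+79)%997=162 h(38,5)=(38*31+5)%997=186 h(75,53)=(75*31+53)%997=384 -> [432, 162, 186, 384]
L2: h(432,162)=(432*31+162)%997=593 h(186,384)=(186*31+384)%997=168 -> [593, 168]
L3: h(593,168)=(593*31+168)%997=605 -> [605]

Answer: 605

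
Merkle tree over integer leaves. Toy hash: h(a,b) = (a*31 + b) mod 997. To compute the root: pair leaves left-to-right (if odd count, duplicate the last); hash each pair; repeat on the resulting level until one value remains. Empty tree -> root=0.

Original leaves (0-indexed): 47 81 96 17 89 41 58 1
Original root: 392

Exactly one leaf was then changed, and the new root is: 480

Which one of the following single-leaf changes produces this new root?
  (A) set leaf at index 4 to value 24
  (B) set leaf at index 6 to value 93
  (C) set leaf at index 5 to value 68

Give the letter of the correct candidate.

Answer: B

Derivation:
Original leaves: [47, 81, 96, 17, 89, 41, 58, 1]
Target new root: 480
Try each candidate change and compute the resulting root:
Candidate A: set leaf[4] = 24 -> leaves = [47, 81, 96, 17, 24, 41, 58, 1]
  L0: [47, 81, 96, 17, 24, 41, 58, 1]
  L1: h(47,81)=(47*31+81)%997=541 h(96,17)=(96*31+17)%997=2 h(24,41)=(24*31+41)%997=785 h(58,1)=(58*31+1)%997=802 -> [541, 2, 785, 802]
  L2: h(541,2)=(541*31+2)%997=821 h(785,802)=(785*31+802)%997=212 -> [821, 212]
  L3: h(821,212)=(821*31+212)%997=738 -> [738]
  root = 738 != target 480
Candidate B: set leaf[6] = 93 -> leaves = [47, 81, 96, 17, 89, 41, 93, 1]
  L0: [47, 81, 96, 17, 89, 41, 93, 1]
  L1: h(47,81)=(47*31+81)%997=541 h(96,17)=(96*31+17)%997=2 h(89,41)=(89*31+41)%997=806 h(93,1)=(93*31+1)%997=890 -> [541, 2, 806, 890]
  L2: h(541,2)=(541*31+2)%997=821 h(806,890)=(806*31+890)%997=951 -> [821, 951]
  L3: h(821,951)=(821*31+951)%997=480 -> [480]
  root = 480 == target 480  ** MATCH **
Candidate C: set leaf[5] = 68 -> leaves = [47, 81, 96, 17, 89, 68, 58, 1]
  L0: [47, 81, 96, 17, 89, 68, 58, 1]
  L1: h(47,81)=(47*31+81)%997=541 h(96,17)=(96*31+17)%997=2 h(89,68)=(89*31+68)%997=833 h(58,1)=(58*31+1)%997=802 -> [541, 2, 833, 802]
  L2: h(541,2)=(541*31+2)%997=821 h(833,802)=(833*31+802)%997=703 -> [821, 703]
  L3: h(821,703)=(821*31+703)%997=232 -> [232]
  root = 232 != target 480
Candidate B produces the target root.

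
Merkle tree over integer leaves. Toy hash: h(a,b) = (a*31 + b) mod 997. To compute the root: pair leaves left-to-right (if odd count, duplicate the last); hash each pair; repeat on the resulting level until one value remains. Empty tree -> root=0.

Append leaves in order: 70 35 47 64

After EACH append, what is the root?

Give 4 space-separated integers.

Answer: 70 211 69 86

Derivation:
After append 70 (leaves=[70]):
  L0: [70]
  root=70
After append 35 (leaves=[70, 35]):
  L0: [70, 35]
  L1: h(70,35)=(70*31+35)%997=211 -> [211]
  root=211
After append 47 (leaves=[70, 35, 47]):
  L0: [70, 35, 47]
  L1: h(70,35)=(70*31+35)%997=211 h(47,47)=(47*31+47)%997=507 -> [211, 507]
  L2: h(211,507)=(211*31+507)%997=69 -> [69]
  root=69
After append 64 (leaves=[70, 35, 47, 64]):
  L0: [70, 35, 47, 64]
  L1: h(70,35)=(70*31+35)%997=211 h(47,64)=(47*31+64)%997=524 -> [211, 524]
  L2: h(211,524)=(211*31+524)%997=86 -> [86]
  root=86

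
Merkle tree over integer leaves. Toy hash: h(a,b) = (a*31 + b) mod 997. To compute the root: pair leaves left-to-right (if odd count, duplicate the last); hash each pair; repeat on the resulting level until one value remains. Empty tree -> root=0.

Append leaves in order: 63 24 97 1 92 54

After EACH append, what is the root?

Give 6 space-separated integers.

After append 63 (leaves=[63]):
  L0: [63]
  root=63
After append 24 (leaves=[63, 24]):
  L0: [63, 24]
  L1: h(63,24)=(63*31+24)%997=980 -> [980]
  root=980
After append 97 (leaves=[63, 24, 97]):
  L0: [63, 24, 97]
  L1: h(63,24)=(63*31+24)%997=980 h(97,97)=(97*31+97)%997=113 -> [980, 113]
  L2: h(980,113)=(980*31+113)%997=583 -> [583]
  root=583
After append 1 (leaves=[63, 24, 97, 1]):
  L0: [63, 24, 97, 1]
  L1: h(63,24)=(63*31+24)%997=980 h(97,1)=(97*31+1)%997=17 -> [980, 17]
  L2: h(980,17)=(980*31+17)%997=487 -> [487]
  root=487
After append 92 (leaves=[63, 24, 97, 1, 92]):
  L0: [63, 24, 97, 1, 92]
  L1: h(63,24)=(63*31+24)%997=980 h(97,1)=(97*31+1)%997=17 h(92,92)=(92*31+92)%997=950 -> [980, 17, 950]
  L2: h(980,17)=(980*31+17)%997=487 h(950,950)=(950*31+950)%997=490 -> [487, 490]
  L3: h(487,490)=(487*31+490)%997=632 -> [632]
  root=632
After append 54 (leaves=[63, 24, 97, 1, 92, 54]):
  L0: [63, 24, 97, 1, 92, 54]
  L1: h(63,24)=(63*31+24)%997=980 h(97,1)=(97*31+1)%997=17 h(92,54)=(92*31+54)%997=912 -> [980, 17, 912]
  L2: h(980,17)=(980*31+17)%997=487 h(912,912)=(912*31+912)%997=271 -> [487, 271]
  L3: h(487,271)=(487*31+271)%997=413 -> [413]
  root=413

Answer: 63 980 583 487 632 413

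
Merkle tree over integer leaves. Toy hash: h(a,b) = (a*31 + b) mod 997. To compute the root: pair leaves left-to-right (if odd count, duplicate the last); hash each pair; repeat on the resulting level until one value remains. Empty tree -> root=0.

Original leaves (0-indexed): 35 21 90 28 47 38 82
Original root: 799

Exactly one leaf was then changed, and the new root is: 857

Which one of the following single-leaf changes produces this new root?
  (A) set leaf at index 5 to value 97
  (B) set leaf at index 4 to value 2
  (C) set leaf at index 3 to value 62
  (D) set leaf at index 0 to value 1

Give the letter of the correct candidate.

Answer: D

Derivation:
Original leaves: [35, 21, 90, 28, 47, 38, 82]
Target new root: 857
Try each candidate change and compute the resulting root:
Candidate A: set leaf[5] = 97 -> leaves = [35, 21, 90, 28, 47, 97, 82]
  L0: [35, 21, 90, 28, 47, 97, 82]
  L1: h(35,21)=(35*31+21)%997=109 h(90,28)=(90*31+28)%997=824 h(47,97)=(47*31+97)%997=557 h(82,82)=(82*31+82)%997=630 -> [109, 824, 557, 630]
  L2: h(109,824)=(109*31+824)%997=215 h(557,630)=(557*31+630)%997=948 -> [215, 948]
  L3: h(215,948)=(215*31+948)%997=634 -> [634]
  root = 634 != target 857
Candidate B: set leaf[4] = 2 -> leaves = [35, 21, 90, 28, 2, 38, 82]
  L0: [35, 21, 90, 28, 2, 38, 82]
  L1: h(35,21)=(35*31+21)%997=109 h(90,28)=(90*31+28)%997=824 h(2,38)=(2*31+38)%997=100 h(82,82)=(82*31+82)%997=630 -> [109, 824, 100, 630]
  L2: h(109,824)=(109*31+824)%997=215 h(100,630)=(100*31+630)%997=739 -> [215, 739]
  L3: h(215,739)=(215*31+739)%997=425 -> [425]
  root = 425 != target 857
Candidate C: set leaf[3] = 62 -> leaves = [35, 21, 90, 62, 47, 38, 82]
  L0: [35, 21, 90, 62, 47, 38, 82]
  L1: h(35,21)=(35*31+21)%997=109 h(90,62)=(90*31+62)%997=858 h(47,38)=(47*31+38)%997=498 h(82,82)=(82*31+82)%997=630 -> [109, 858, 498, 630]
  L2: h(109,858)=(109*31+858)%997=249 h(498,630)=(498*31+630)%997=116 -> [249, 116]
  L3: h(249,116)=(249*31+116)%997=856 -> [856]
  root = 856 != target 857
Candidate D: set leaf[0] = 1 -> leaves = [1, 21, 90, 28, 47, 38, 82]
  L0: [1, 21, 90, 28, 47, 38, 82]
  L1: h(1,21)=(1*31+21)%997=52 h(90,28)=(90*31+28)%997=824 h(47,38)=(47*31+38)%997=498 h(82,82)=(82*31+82)%997=630 -> [52, 824, 498, 630]
  L2: h(52,824)=(52*31+824)%997=442 h(498,630)=(498*31+630)%997=116 -> [442, 116]
  L3: h(442,116)=(442*31+116)%997=857 -> [857]
  root = 857 == target 857  ** MATCH **
Candidate D produces the target root.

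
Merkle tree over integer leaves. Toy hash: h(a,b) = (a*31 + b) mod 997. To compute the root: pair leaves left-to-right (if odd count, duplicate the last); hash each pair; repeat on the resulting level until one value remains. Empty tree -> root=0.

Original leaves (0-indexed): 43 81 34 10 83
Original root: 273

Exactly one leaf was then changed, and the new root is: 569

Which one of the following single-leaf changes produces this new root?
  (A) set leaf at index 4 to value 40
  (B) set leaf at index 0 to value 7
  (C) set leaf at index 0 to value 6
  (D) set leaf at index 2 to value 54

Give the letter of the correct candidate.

Original leaves: [43, 81, 34, 10, 83]
Target new root: 569
Try each candidate change and compute the resulting root:
Candidate A: set leaf[4] = 40 -> leaves = [43, 81, 34, 10, 40]
  L0: [43, 81, 34, 10, 40]
  L1: h(43,81)=(43*31+81)%997=417 h(34,10)=(34*31+10)%997=67 h(40,40)=(40*31+40)%997=283 -> [417, 67, 283]
  L2: h(417,67)=(417*31+67)%997=33 h(283,283)=(283*31+283)%997=83 -> [33, 83]
  L3: h(33,83)=(33*31+83)%997=109 -> [109]
  root = 109 != target 569
Candidate B: set leaf[0] = 7 -> leaves = [7, 81, 34, 10, 83]
  L0: [7, 81, 34, 10, 83]
  L1: h(7,81)=(7*31+81)%997=298 h(34,10)=(34*31+10)%997=67 h(83,83)=(83*31+83)%997=662 -> [298, 67, 662]
  L2: h(298,67)=(298*31+67)%997=332 h(662,662)=(662*31+662)%997=247 -> [332, 247]
  L3: h(332,247)=(332*31+247)%997=569 -> [569]
  root = 569 == target 569  ** MATCH **
Candidate C: set leaf[0] = 6 -> leaves = [6, 81, 34, 10, 83]
  L0: [6, 81, 34, 10, 83]
  L1: h(6,81)=(6*31+81)%997=267 h(34,10)=(34*31+10)%997=67 h(83,83)=(83*31+83)%997=662 -> [267, 67, 662]
  L2: h(267,67)=(267*31+67)%997=368 h(662,662)=(662*31+662)%997=247 -> [368, 247]
  L3: h(368,247)=(368*31+247)%997=688 -> [688]
  root = 688 != target 569
Candidate D: set leaf[2] = 54 -> leaves = [43, 81, 54, 10, 83]
  L0: [43, 81, 54, 10, 83]
  L1: h(43,81)=(43*31+81)%997=417 h(54,10)=(54*31+10)%997=687 h(83,83)=(83*31+83)%997=662 -> [417, 687, 662]
  L2: h(417,687)=(417*31+687)%997=653 h(662,662)=(662*31+662)%997=247 -> [653, 247]
  L3: h(653,247)=(653*31+247)%997=550 -> [550]
  root = 550 != target 569
Candidate B produces the target root.

Answer: B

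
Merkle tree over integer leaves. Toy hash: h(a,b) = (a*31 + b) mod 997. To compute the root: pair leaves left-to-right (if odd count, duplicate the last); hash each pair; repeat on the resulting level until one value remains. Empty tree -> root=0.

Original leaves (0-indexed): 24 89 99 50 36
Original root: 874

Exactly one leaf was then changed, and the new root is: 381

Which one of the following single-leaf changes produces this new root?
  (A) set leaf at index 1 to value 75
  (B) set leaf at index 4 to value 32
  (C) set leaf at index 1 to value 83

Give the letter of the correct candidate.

Original leaves: [24, 89, 99, 50, 36]
Target new root: 381
Try each candidate change and compute the resulting root:
Candidate A: set leaf[1] = 75 -> leaves = [24, 75, 99, 50, 36]
  L0: [24, 75, 99, 50, 36]
  L1: h(24,75)=(24*31+75)%997=819 h(99,50)=(99*31+50)%997=128 h(36,36)=(36*31+36)%997=155 -> [819, 128, 155]
  L2: h(819,128)=(819*31+128)%997=592 h(155,155)=(155*31+155)%997=972 -> [592, 972]
  L3: h(592,972)=(592*31+972)%997=381 -> [381]
  root = 381 == target 381  ** MATCH **
Candidate B: set leaf[4] = 32 -> leaves = [24, 89, 99, 50, 32]
  L0: [24, 89, 99, 50, 32]
  L1: h(24,89)=(24*31+89)%997=833 h(99,50)=(99*31+50)%997=128 h(32,32)=(32*31+32)%997=27 -> [833, 128, 27]
  L2: h(833,128)=(833*31+128)%997=29 h(27,27)=(27*31+27)%997=864 -> [29, 864]
  L3: h(29,864)=(29*31+864)%997=766 -> [766]
  root = 766 != target 381
Candidate C: set leaf[1] = 83 -> leaves = [24, 83, 99, 50, 36]
  L0: [24, 83, 99, 50, 36]
  L1: h(24,83)=(24*31+83)%997=827 h(99,50)=(99*31+50)%997=128 h(36,36)=(36*31+36)%997=155 -> [827, 128, 155]
  L2: h(827,128)=(827*31+128)%997=840 h(155,155)=(155*31+155)%997=972 -> [840, 972]
  L3: h(840,972)=(840*31+972)%997=93 -> [93]
  root = 93 != target 381
Candidate A produces the target root.

Answer: A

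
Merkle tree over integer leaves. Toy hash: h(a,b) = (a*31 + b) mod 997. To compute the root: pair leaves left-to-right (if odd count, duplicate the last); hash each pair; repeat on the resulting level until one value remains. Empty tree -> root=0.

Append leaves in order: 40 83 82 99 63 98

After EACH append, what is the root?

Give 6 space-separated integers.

Answer: 40 326 766 783 52 175

Derivation:
After append 40 (leaves=[40]):
  L0: [40]
  root=40
After append 83 (leaves=[40, 83]):
  L0: [40, 83]
  L1: h(40,83)=(40*31+83)%997=326 -> [326]
  root=326
After append 82 (leaves=[40, 83, 82]):
  L0: [40, 83, 82]
  L1: h(40,83)=(40*31+83)%997=326 h(82,82)=(82*31+82)%997=630 -> [326, 630]
  L2: h(326,630)=(326*31+630)%997=766 -> [766]
  root=766
After append 99 (leaves=[40, 83, 82, 99]):
  L0: [40, 83, 82, 99]
  L1: h(40,83)=(40*31+83)%997=326 h(82,99)=(82*31+99)%997=647 -> [326, 647]
  L2: h(326,647)=(326*31+647)%997=783 -> [783]
  root=783
After append 63 (leaves=[40, 83, 82, 99, 63]):
  L0: [40, 83, 82, 99, 63]
  L1: h(40,83)=(40*31+83)%997=326 h(82,99)=(82*31+99)%997=647 h(63,63)=(63*31+63)%997=22 -> [326, 647, 22]
  L2: h(326,647)=(326*31+647)%997=783 h(22,22)=(22*31+22)%997=704 -> [783, 704]
  L3: h(783,704)=(783*31+704)%997=52 -> [52]
  root=52
After append 98 (leaves=[40, 83, 82, 99, 63, 98]):
  L0: [40, 83, 82, 99, 63, 98]
  L1: h(40,83)=(40*31+83)%997=326 h(82,99)=(82*31+99)%997=647 h(63,98)=(63*31+98)%997=57 -> [326, 647, 57]
  L2: h(326,647)=(326*31+647)%997=783 h(57,57)=(57*31+57)%997=827 -> [783, 827]
  L3: h(783,827)=(783*31+827)%997=175 -> [175]
  root=175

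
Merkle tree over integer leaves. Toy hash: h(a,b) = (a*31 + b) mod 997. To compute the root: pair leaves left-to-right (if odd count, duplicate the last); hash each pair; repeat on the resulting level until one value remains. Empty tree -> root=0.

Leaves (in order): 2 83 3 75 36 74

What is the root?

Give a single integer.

L0: [2, 83, 3, 75, 36, 74]
L1: h(2,83)=(2*31+83)%997=145 h(3,75)=(3*31+75)%997=168 h(36,74)=(36*31+74)%997=193 -> [145, 168, 193]
L2: h(145,168)=(145*31+168)%997=675 h(193,193)=(193*31+193)%997=194 -> [675, 194]
L3: h(675,194)=(675*31+194)%997=182 -> [182]

Answer: 182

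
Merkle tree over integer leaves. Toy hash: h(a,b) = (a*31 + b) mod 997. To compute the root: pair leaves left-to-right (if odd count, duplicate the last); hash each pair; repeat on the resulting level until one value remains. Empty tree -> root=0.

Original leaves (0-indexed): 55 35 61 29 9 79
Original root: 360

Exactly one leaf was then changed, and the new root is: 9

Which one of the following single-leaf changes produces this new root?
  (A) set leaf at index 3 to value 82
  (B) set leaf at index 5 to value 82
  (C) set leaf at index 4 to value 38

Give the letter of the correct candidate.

Original leaves: [55, 35, 61, 29, 9, 79]
Target new root: 9
Try each candidate change and compute the resulting root:
Candidate A: set leaf[3] = 82 -> leaves = [55, 35, 61, 82, 9, 79]
  L0: [55, 35, 61, 82, 9, 79]
  L1: h(55,35)=(55*31+35)%997=743 h(61,82)=(61*31+82)%997=976 h(9,79)=(9*31+79)%997=358 -> [743, 976, 358]
  L2: h(743,976)=(743*31+976)%997=81 h(358,358)=(358*31+358)%997=489 -> [81, 489]
  L3: h(81,489)=(81*31+489)%997=9 -> [9]
  root = 9 == target 9  ** MATCH **
Candidate B: set leaf[5] = 82 -> leaves = [55, 35, 61, 29, 9, 82]
  L0: [55, 35, 61, 29, 9, 82]
  L1: h(55,35)=(55*31+35)%997=743 h(61,29)=(61*31+29)%997=923 h(9,82)=(9*31+82)%997=361 -> [743, 923, 361]
  L2: h(743,923)=(743*31+923)%997=28 h(361,361)=(361*31+361)%997=585 -> [28, 585]
  L3: h(28,585)=(28*31+585)%997=456 -> [456]
  root = 456 != target 9
Candidate C: set leaf[4] = 38 -> leaves = [55, 35, 61, 29, 38, 79]
  L0: [55, 35, 61, 29, 38, 79]
  L1: h(55,35)=(55*31+35)%997=743 h(61,29)=(61*31+29)%997=923 h(38,79)=(38*31+79)%997=260 -> [743, 923, 260]
  L2: h(743,923)=(743*31+923)%997=28 h(260,260)=(260*31+260)%997=344 -> [28, 344]
  L3: h(28,344)=(28*31+344)%997=215 -> [215]
  root = 215 != target 9
Candidate A produces the target root.

Answer: A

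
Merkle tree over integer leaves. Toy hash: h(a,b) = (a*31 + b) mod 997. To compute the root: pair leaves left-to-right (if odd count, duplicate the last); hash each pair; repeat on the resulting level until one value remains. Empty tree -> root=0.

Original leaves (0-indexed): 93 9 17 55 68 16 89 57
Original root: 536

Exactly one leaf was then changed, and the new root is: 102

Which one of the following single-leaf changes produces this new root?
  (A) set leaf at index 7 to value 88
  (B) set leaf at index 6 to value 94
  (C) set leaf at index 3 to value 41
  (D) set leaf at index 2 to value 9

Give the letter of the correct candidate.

Answer: C

Derivation:
Original leaves: [93, 9, 17, 55, 68, 16, 89, 57]
Target new root: 102
Try each candidate change and compute the resulting root:
Candidate A: set leaf[7] = 88 -> leaves = [93, 9, 17, 55, 68, 16, 89, 88]
  L0: [93, 9, 17, 55, 68, 16, 89, 88]
  L1: h(93,9)=(93*31+9)%997=898 h(17,55)=(17*31+55)%997=582 h(68,16)=(68*31+16)%997=130 h(89,88)=(89*31+88)%997=853 -> [898, 582, 130, 853]
  L2: h(898,582)=(898*31+582)%997=504 h(130,853)=(130*31+853)%997=895 -> [504, 895]
  L3: h(504,895)=(504*31+895)%997=567 -> [567]
  root = 567 != target 102
Candidate B: set leaf[6] = 94 -> leaves = [93, 9, 17, 55, 68, 16, 94, 57]
  L0: [93, 9, 17, 55, 68, 16, 94, 57]
  L1: h(93,9)=(93*31+9)%997=898 h(17,55)=(17*31+55)%997=582 h(68,16)=(68*31+16)%997=130 h(94,57)=(94*31+57)%997=977 -> [898, 582, 130, 977]
  L2: h(898,582)=(898*31+582)%997=504 h(130,977)=(130*31+977)%997=22 -> [504, 22]
  L3: h(504,22)=(504*31+22)%997=691 -> [691]
  root = 691 != target 102
Candidate C: set leaf[3] = 41 -> leaves = [93, 9, 17, 41, 68, 16, 89, 57]
  L0: [93, 9, 17, 41, 68, 16, 89, 57]
  L1: h(93,9)=(93*31+9)%997=898 h(17,41)=(17*31+41)%997=568 h(68,16)=(68*31+16)%997=130 h(89,57)=(89*31+57)%997=822 -> [898, 568, 130, 822]
  L2: h(898,568)=(898*31+568)%997=490 h(130,822)=(130*31+822)%997=864 -> [490, 864]
  L3: h(490,864)=(490*31+864)%997=102 -> [102]
  root = 102 == target 102  ** MATCH **
Candidate D: set leaf[2] = 9 -> leaves = [93, 9, 9, 55, 68, 16, 89, 57]
  L0: [93, 9, 9, 55, 68, 16, 89, 57]
  L1: h(93,9)=(93*31+9)%997=898 h(9,55)=(9*31+55)%997=334 h(68,16)=(68*31+16)%997=130 h(89,57)=(89*31+57)%997=822 -> [898, 334, 130, 822]
  L2: h(898,334)=(898*31+334)%997=256 h(130,822)=(130*31+822)%997=864 -> [256, 864]
  L3: h(256,864)=(256*31+864)%997=824 -> [824]
  root = 824 != target 102
Candidate C produces the target root.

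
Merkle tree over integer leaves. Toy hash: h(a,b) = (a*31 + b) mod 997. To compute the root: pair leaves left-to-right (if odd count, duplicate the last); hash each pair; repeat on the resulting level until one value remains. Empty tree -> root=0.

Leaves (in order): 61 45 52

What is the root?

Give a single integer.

L0: [61, 45, 52]
L1: h(61,45)=(61*31+45)%997=939 h(52,52)=(52*31+52)%997=667 -> [939, 667]
L2: h(939,667)=(939*31+667)%997=863 -> [863]

Answer: 863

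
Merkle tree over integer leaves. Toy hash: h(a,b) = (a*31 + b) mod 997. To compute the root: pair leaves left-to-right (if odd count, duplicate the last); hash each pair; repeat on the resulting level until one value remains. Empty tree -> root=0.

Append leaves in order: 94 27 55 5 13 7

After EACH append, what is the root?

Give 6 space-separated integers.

After append 94 (leaves=[94]):
  L0: [94]
  root=94
After append 27 (leaves=[94, 27]):
  L0: [94, 27]
  L1: h(94,27)=(94*31+27)%997=947 -> [947]
  root=947
After append 55 (leaves=[94, 27, 55]):
  L0: [94, 27, 55]
  L1: h(94,27)=(94*31+27)%997=947 h(55,55)=(55*31+55)%997=763 -> [947, 763]
  L2: h(947,763)=(947*31+763)%997=210 -> [210]
  root=210
After append 5 (leaves=[94, 27, 55, 5]):
  L0: [94, 27, 55, 5]
  L1: h(94,27)=(94*31+27)%997=947 h(55,5)=(55*31+5)%997=713 -> [947, 713]
  L2: h(947,713)=(947*31+713)%997=160 -> [160]
  root=160
After append 13 (leaves=[94, 27, 55, 5, 13]):
  L0: [94, 27, 55, 5, 13]
  L1: h(94,27)=(94*31+27)%997=947 h(55,5)=(55*31+5)%997=713 h(13,13)=(13*31+13)%997=416 -> [947, 713, 416]
  L2: h(947,713)=(947*31+713)%997=160 h(416,416)=(416*31+416)%997=351 -> [160, 351]
  L3: h(160,351)=(160*31+351)%997=326 -> [326]
  root=326
After append 7 (leaves=[94, 27, 55, 5, 13, 7]):
  L0: [94, 27, 55, 5, 13, 7]
  L1: h(94,27)=(94*31+27)%997=947 h(55,5)=(55*31+5)%997=713 h(13,7)=(13*31+7)%997=410 -> [947, 713, 410]
  L2: h(947,713)=(947*31+713)%997=160 h(410,410)=(410*31+410)%997=159 -> [160, 159]
  L3: h(160,159)=(160*31+159)%997=134 -> [134]
  root=134

Answer: 94 947 210 160 326 134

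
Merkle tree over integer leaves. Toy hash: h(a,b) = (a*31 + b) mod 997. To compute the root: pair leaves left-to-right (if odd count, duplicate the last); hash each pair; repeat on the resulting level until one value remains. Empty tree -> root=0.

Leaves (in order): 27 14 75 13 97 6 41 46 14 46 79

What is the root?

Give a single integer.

Answer: 890

Derivation:
L0: [27, 14, 75, 13, 97, 6, 41, 46, 14, 46, 79]
L1: h(27,14)=(27*31+14)%997=851 h(75,13)=(75*31+13)%997=344 h(97,6)=(97*31+6)%997=22 h(41,46)=(41*31+46)%997=320 h(14,46)=(14*31+46)%997=480 h(79,79)=(79*31+79)%997=534 -> [851, 344, 22, 320, 480, 534]
L2: h(851,344)=(851*31+344)%997=803 h(22,320)=(22*31+320)%997=5 h(480,534)=(480*31+534)%997=459 -> [803, 5, 459]
L3: h(803,5)=(803*31+5)%997=970 h(459,459)=(459*31+459)%997=730 -> [970, 730]
L4: h(970,730)=(970*31+730)%997=890 -> [890]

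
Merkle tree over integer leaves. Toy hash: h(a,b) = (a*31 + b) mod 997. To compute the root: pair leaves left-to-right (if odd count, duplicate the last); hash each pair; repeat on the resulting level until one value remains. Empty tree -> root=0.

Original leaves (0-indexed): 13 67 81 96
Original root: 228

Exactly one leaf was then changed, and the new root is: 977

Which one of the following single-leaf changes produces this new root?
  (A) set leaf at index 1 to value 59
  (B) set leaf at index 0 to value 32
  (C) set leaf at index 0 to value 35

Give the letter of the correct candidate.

Answer: A

Derivation:
Original leaves: [13, 67, 81, 96]
Target new root: 977
Try each candidate change and compute the resulting root:
Candidate A: set leaf[1] = 59 -> leaves = [13, 59, 81, 96]
  L0: [13, 59, 81, 96]
  L1: h(13,59)=(13*31+59)%997=462 h(81,96)=(81*31+96)%997=613 -> [462, 613]
  L2: h(462,613)=(462*31+613)%997=977 -> [977]
  root = 977 == target 977  ** MATCH **
Candidate B: set leaf[0] = 32 -> leaves = [32, 67, 81, 96]
  L0: [32, 67, 81, 96]
  L1: h(32,67)=(32*31+67)%997=62 h(81,96)=(81*31+96)%997=613 -> [62, 613]
  L2: h(62,613)=(62*31+613)%997=541 -> [541]
  root = 541 != target 977
Candidate C: set leaf[0] = 35 -> leaves = [35, 67, 81, 96]
  L0: [35, 67, 81, 96]
  L1: h(35,67)=(35*31+67)%997=155 h(81,96)=(81*31+96)%997=613 -> [155, 613]
  L2: h(155,613)=(155*31+613)%997=433 -> [433]
  root = 433 != target 977
Candidate A produces the target root.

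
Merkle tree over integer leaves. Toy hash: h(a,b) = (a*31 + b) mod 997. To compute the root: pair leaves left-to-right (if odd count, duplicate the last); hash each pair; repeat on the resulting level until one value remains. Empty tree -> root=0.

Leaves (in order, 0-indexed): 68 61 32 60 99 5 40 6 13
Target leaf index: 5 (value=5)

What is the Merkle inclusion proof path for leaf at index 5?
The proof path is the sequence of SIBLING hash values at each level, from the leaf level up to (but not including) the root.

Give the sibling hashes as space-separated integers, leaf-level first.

L0 (leaves): [68, 61, 32, 60, 99, 5, 40, 6, 13], target index=5
L1: h(68,61)=(68*31+61)%997=175 [pair 0] h(32,60)=(32*31+60)%997=55 [pair 1] h(99,5)=(99*31+5)%997=83 [pair 2] h(40,6)=(40*31+6)%997=249 [pair 3] h(13,13)=(13*31+13)%997=416 [pair 4] -> [175, 55, 83, 249, 416]
  Sibling for proof at L0: 99
L2: h(175,55)=(175*31+55)%997=495 [pair 0] h(83,249)=(83*31+249)%997=828 [pair 1] h(416,416)=(416*31+416)%997=351 [pair 2] -> [495, 828, 351]
  Sibling for proof at L1: 249
L3: h(495,828)=(495*31+828)%997=221 [pair 0] h(351,351)=(351*31+351)%997=265 [pair 1] -> [221, 265]
  Sibling for proof at L2: 495
L4: h(221,265)=(221*31+265)%997=137 [pair 0] -> [137]
  Sibling for proof at L3: 265
Root: 137
Proof path (sibling hashes from leaf to root): [99, 249, 495, 265]

Answer: 99 249 495 265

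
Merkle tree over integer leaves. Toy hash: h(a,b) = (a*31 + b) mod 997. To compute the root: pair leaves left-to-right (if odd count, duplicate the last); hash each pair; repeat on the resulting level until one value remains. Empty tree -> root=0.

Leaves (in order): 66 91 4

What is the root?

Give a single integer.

L0: [66, 91, 4]
L1: h(66,91)=(66*31+91)%997=143 h(4,4)=(4*31+4)%997=128 -> [143, 128]
L2: h(143,128)=(143*31+128)%997=573 -> [573]

Answer: 573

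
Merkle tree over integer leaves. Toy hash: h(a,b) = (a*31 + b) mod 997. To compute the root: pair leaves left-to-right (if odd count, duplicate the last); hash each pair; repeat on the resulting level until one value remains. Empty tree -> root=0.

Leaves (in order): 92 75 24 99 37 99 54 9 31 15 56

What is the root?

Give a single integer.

Answer: 160

Derivation:
L0: [92, 75, 24, 99, 37, 99, 54, 9, 31, 15, 56]
L1: h(92,75)=(92*31+75)%997=933 h(24,99)=(24*31+99)%997=843 h(37,99)=(37*31+99)%997=249 h(54,9)=(54*31+9)%997=686 h(31,15)=(31*31+15)%997=976 h(56,56)=(56*31+56)%997=795 -> [933, 843, 249, 686, 976, 795]
L2: h(933,843)=(933*31+843)%997=853 h(249,686)=(249*31+686)%997=429 h(976,795)=(976*31+795)%997=144 -> [853, 429, 144]
L3: h(853,429)=(853*31+429)%997=950 h(144,144)=(144*31+144)%997=620 -> [950, 620]
L4: h(950,620)=(950*31+620)%997=160 -> [160]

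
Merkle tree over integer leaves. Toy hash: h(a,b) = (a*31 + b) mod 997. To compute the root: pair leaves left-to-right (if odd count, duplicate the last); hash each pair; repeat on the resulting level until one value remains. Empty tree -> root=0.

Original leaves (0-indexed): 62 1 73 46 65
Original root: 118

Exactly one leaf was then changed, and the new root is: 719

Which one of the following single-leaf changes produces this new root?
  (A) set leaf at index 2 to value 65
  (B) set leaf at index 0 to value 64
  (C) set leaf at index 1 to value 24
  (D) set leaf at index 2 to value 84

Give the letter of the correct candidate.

Answer: D

Derivation:
Original leaves: [62, 1, 73, 46, 65]
Target new root: 719
Try each candidate change and compute the resulting root:
Candidate A: set leaf[2] = 65 -> leaves = [62, 1, 65, 46, 65]
  L0: [62, 1, 65, 46, 65]
  L1: h(62,1)=(62*31+1)%997=926 h(65,46)=(65*31+46)%997=67 h(65,65)=(65*31+65)%997=86 -> [926, 67, 86]
  L2: h(926,67)=(926*31+67)%997=857 h(86,86)=(86*31+86)%997=758 -> [857, 758]
  L3: h(857,758)=(857*31+758)%997=406 -> [406]
  root = 406 != target 719
Candidate B: set leaf[0] = 64 -> leaves = [64, 1, 73, 46, 65]
  L0: [64, 1, 73, 46, 65]
  L1: h(64,1)=(64*31+1)%997=988 h(73,46)=(73*31+46)%997=315 h(65,65)=(65*31+65)%997=86 -> [988, 315, 86]
  L2: h(988,315)=(988*31+315)%997=36 h(86,86)=(86*31+86)%997=758 -> [36, 758]
  L3: h(36,758)=(36*31+758)%997=877 -> [877]
  root = 877 != target 719
Candidate C: set leaf[1] = 24 -> leaves = [62, 24, 73, 46, 65]
  L0: [62, 24, 73, 46, 65]
  L1: h(62,24)=(62*31+24)%997=949 h(73,46)=(73*31+46)%997=315 h(65,65)=(65*31+65)%997=86 -> [949, 315, 86]
  L2: h(949,315)=(949*31+315)%997=821 h(86,86)=(86*31+86)%997=758 -> [821, 758]
  L3: h(821,758)=(821*31+758)%997=287 -> [287]
  root = 287 != target 719
Candidate D: set leaf[2] = 84 -> leaves = [62, 1, 84, 46, 65]
  L0: [62, 1, 84, 46, 65]
  L1: h(62,1)=(62*31+1)%997=926 h(84,46)=(84*31+46)%997=656 h(65,65)=(65*31+65)%997=86 -> [926, 656, 86]
  L2: h(926,656)=(926*31+656)%997=449 h(86,86)=(86*31+86)%997=758 -> [449, 758]
  L3: h(449,758)=(449*31+758)%997=719 -> [719]
  root = 719 == target 719  ** MATCH **
Candidate D produces the target root.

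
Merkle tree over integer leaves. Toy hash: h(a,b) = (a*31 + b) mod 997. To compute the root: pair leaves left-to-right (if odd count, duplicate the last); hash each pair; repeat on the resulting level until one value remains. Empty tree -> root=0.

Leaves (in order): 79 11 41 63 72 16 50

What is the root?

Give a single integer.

Answer: 154

Derivation:
L0: [79, 11, 41, 63, 72, 16, 50]
L1: h(79,11)=(79*31+11)%997=466 h(41,63)=(41*31+63)%997=337 h(72,16)=(72*31+16)%997=254 h(50,50)=(50*31+50)%997=603 -> [466, 337, 254, 603]
L2: h(466,337)=(466*31+337)%997=825 h(254,603)=(254*31+603)%997=501 -> [825, 501]
L3: h(825,501)=(825*31+501)%997=154 -> [154]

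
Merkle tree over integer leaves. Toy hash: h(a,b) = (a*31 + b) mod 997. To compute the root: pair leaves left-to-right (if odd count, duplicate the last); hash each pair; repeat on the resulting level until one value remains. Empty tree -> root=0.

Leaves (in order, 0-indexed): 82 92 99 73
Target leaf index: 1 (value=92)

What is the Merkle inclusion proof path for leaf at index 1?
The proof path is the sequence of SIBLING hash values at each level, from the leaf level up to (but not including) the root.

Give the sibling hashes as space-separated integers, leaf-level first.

Answer: 82 151

Derivation:
L0 (leaves): [82, 92, 99, 73], target index=1
L1: h(82,92)=(82*31+92)%997=640 [pair 0] h(99,73)=(99*31+73)%997=151 [pair 1] -> [640, 151]
  Sibling for proof at L0: 82
L2: h(640,151)=(640*31+151)%997=51 [pair 0] -> [51]
  Sibling for proof at L1: 151
Root: 51
Proof path (sibling hashes from leaf to root): [82, 151]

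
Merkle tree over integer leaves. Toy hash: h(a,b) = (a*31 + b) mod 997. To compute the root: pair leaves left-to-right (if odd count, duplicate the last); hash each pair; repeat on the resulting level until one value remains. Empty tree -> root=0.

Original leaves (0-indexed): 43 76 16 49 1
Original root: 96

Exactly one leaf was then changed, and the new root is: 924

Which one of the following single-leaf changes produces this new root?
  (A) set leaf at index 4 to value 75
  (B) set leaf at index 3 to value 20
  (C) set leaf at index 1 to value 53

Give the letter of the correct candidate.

Answer: C

Derivation:
Original leaves: [43, 76, 16, 49, 1]
Target new root: 924
Try each candidate change and compute the resulting root:
Candidate A: set leaf[4] = 75 -> leaves = [43, 76, 16, 49, 75]
  L0: [43, 76, 16, 49, 75]
  L1: h(43,76)=(43*31+76)%997=412 h(16,49)=(16*31+49)%997=545 h(75,75)=(75*31+75)%997=406 -> [412, 545, 406]
  L2: h(412,545)=(412*31+545)%997=356 h(406,406)=(406*31+406)%997=31 -> [356, 31]
  L3: h(356,31)=(356*31+31)%997=100 -> [100]
  root = 100 != target 924
Candidate B: set leaf[3] = 20 -> leaves = [43, 76, 16, 20, 1]
  L0: [43, 76, 16, 20, 1]
  L1: h(43,76)=(43*31+76)%997=412 h(16,20)=(16*31+20)%997=516 h(1,1)=(1*31+1)%997=32 -> [412, 516, 32]
  L2: h(412,516)=(412*31+516)%997=327 h(32,32)=(32*31+32)%997=27 -> [327, 27]
  L3: h(327,27)=(327*31+27)%997=194 -> [194]
  root = 194 != target 924
Candidate C: set leaf[1] = 53 -> leaves = [43, 53, 16, 49, 1]
  L0: [43, 53, 16, 49, 1]
  L1: h(43,53)=(43*31+53)%997=389 h(16,49)=(16*31+49)%997=545 h(1,1)=(1*31+1)%997=32 -> [389, 545, 32]
  L2: h(389,545)=(389*31+545)%997=640 h(32,32)=(32*31+32)%997=27 -> [640, 27]
  L3: h(640,27)=(640*31+27)%997=924 -> [924]
  root = 924 == target 924  ** MATCH **
Candidate C produces the target root.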